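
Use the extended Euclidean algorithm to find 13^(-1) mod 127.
Extended GCD: 13(-39) + 127(4) = 1. So 13^(-1) ≡ -39 ≡ 88 (mod 127). Verify: 13 × 88 = 1144 ≡ 1 (mod 127)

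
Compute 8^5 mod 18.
By repeated squaring (mod 18): 8^{1}≡8, 8^{2}≡10, 8^{4}≡10. Then 8^{5} = 8^{4+1} ≡ 10 × 8 ≡ 8 (mod 18)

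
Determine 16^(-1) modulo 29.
Since 29 is prime, by Fermat 16^(-1) ≡ 16^{27} ≡ 20 mod 29. Verify: 16 × 20 = 320 ≡ 1 mod 29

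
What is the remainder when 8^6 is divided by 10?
By repeated squaring mod 10: 8^{1}≡8, 8^{2}≡4, 8^{4}≡6. Then 8^{6} = 8^{4+2} ≡ 6 × 4 ≡ 4 mod 10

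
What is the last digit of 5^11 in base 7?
Using Fermat: 5^{6} ≡ 1 (mod 7). 11 ≡ 5 (mod 6). So 5^{11} ≡ 5^{5} ≡ 3 (mod 7)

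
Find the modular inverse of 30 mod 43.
Since 43 is prime, by Fermat 30^(-1) ≡ 30^{41} ≡ 33 mod 43. Verify: 30 × 33 = 990 ≡ 1 mod 43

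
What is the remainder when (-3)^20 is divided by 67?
By repeated squaring (mod 67): (-3)^{1}≡64, (-3)^{2}≡9, (-3)^{4}≡14, (-3)^{8}≡62, (-3)^{16}≡25. Then (-3)^{20} = (-3)^{16+4} ≡ 25 × 14 ≡ 15 (mod 67)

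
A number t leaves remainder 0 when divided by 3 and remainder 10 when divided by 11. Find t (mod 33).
M = 3 × 11 = 33. M₁ = 11, y₁ ≡ 2 (mod 3). M₂ = 3, y₂ ≡ 4 (mod 11). t = 0×11×2 + 10×3×4 ≡ 21 (mod 33)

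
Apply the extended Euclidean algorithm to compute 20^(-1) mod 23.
Extended GCD: 20(-8) + 23(7) = 1. So 20^(-1) ≡ -8 ≡ 15 mod 23. Verify: 20 × 15 = 300 ≡ 1 mod 23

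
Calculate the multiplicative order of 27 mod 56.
Powers of 27 mod 56: 27^1≡27, 27^2≡1. Order = 2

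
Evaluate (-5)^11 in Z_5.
By repeated squaring (mod 5): (-5)^{1}≡0, (-5)^{2}≡0, (-5)^{4}≡0, (-5)^{8}≡0. Then (-5)^{11} = (-5)^{8+2+1} ≡ 0 × 0 × 0 ≡ 0 (mod 5)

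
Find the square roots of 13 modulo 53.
The square roots of 13 mod 53 are 15 and 38. Verify: 15² = 225 ≡ 13 mod 53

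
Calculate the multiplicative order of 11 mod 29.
Powers of 11 mod 29: 11^1≡11, 11^2≡5, 11^3≡26, 11^4≡25, 11^5≡14, 11^6≡9, 11^7≡12, 11^8≡16, 11^9≡2, 11^10≡22, 11^11≡10, 11^12≡23, 11^13≡21, 11^14≡28, 11^15≡18, 11^16≡24, 11^17≡3, 11^18≡4, 11^19≡15, 11^20≡20, 11^21≡17, 11^22≡13, 11^23≡27, 11^24≡7, 11^25≡19, 11^26≡6, 11^27≡8, 11^28≡1. Order = 28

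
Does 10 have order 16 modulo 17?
ord_17(10) divides 16. For each prime q|16: 10^{8}≡16, none ≡ 1. So 10 has order 16 and is a primitive root mod 17.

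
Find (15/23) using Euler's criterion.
(15/23) = 15^{11} mod 23 = -1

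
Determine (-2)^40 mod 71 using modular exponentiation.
By repeated squaring mod 71: (-2)^{1}≡69, (-2)^{2}≡4, (-2)^{4}≡16, (-2)^{8}≡43, (-2)^{16}≡3, (-2)^{32}≡9. Then (-2)^{40} = (-2)^{32+8} ≡ 9 × 43 ≡ 32 mod 71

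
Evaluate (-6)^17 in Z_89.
By repeated squaring (mod 89): (-6)^{1}≡83, (-6)^{2}≡36, (-6)^{4}≡50, (-6)^{8}≡8, (-6)^{16}≡64. Then (-6)^{17} = (-6)^{16+1} ≡ 64 × 83 ≡ 61 (mod 89)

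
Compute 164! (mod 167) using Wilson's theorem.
(166)! = (164)! × (165) × (166) ≡ -1 (mod 167). So (164)! ≡ -1 × [(166)(165)]^(-1) ≡ 83 (mod 167)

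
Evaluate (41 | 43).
(41/43) = 41^{21} mod 43 = 1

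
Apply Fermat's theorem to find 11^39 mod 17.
By Fermat: 11^{16} ≡ 1 mod 17. 39 = 2×16 + 7. So 11^{39} ≡ 11^{7} ≡ 3 mod 17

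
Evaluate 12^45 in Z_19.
Using Fermat: 12^{18} ≡ 1 mod 19. 45 ≡ 9 mod 18. So 12^{45} ≡ 12^{9} ≡ 18 mod 19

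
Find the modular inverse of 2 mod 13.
Since 13 is prime, by Fermat 2^(-1) ≡ 2^{11} ≡ 7 (mod 13). Verify: 2 × 7 = 14 ≡ 1 (mod 13)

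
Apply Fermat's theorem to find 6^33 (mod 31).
By Fermat: 6^{30} ≡ 1 (mod 31). So 6^{33} = 6^{30} · 6^{3} ≡ 6^{3} ≡ 30 (mod 31)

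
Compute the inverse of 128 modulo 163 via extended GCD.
Extended GCD: 128(-14) + 163(11) = 1. So 128^(-1) ≡ -14 ≡ 149 mod 163. Verify: 128 × 149 = 19072 ≡ 1 mod 163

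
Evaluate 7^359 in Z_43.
Using Fermat: 7^{42} ≡ 1 (mod 43). 359 ≡ 23 (mod 42). So 7^{359} ≡ 7^{23} ≡ 37 (mod 43)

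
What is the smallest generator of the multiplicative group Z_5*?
g = 2. For each prime q|4: 2^{2}≡4, none ≡ 1, so ord_5(2) = 4 and 2 is a primitive root.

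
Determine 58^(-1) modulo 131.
Since 131 is prime, by Fermat 58^(-1) ≡ 58^{129} ≡ 61 (mod 131). Verify: 58 × 61 = 3538 ≡ 1 (mod 131)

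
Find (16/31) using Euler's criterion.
(16/31) = 16^{15} mod 31 = 1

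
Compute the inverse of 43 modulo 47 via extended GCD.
Extended GCD: 43(-12) + 47(11) = 1. So 43^(-1) ≡ -12 ≡ 35 mod 47. Verify: 43 × 35 = 1505 ≡ 1 mod 47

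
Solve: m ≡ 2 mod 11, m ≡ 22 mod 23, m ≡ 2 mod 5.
M = 11 × 23 × 5 = 1265. M₁ = 115, y₁ ≡ 9 mod 11. M₂ = 55, y₂ ≡ 18 mod 23. M₃ = 253, y₃ ≡ 2 mod 5. m = 2×115×9 + 22×55×18 + 2×253×2 ≡ 827 mod 1265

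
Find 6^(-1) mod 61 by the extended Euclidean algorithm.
Extended GCD: 6(-10) + 61(1) = 1. So 6^(-1) ≡ -10 ≡ 51 mod 61. Verify: 6 × 51 = 306 ≡ 1 mod 61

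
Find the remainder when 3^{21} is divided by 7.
By Fermat: 3^{6} ≡ 1 mod 7. 21 = 3×6 + 3. So 3^{21} ≡ 3^{3} ≡ 6 mod 7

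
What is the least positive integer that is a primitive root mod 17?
g = 3. For each prime q|16: 3^{8}≡16, none ≡ 1, so ord_17(3) = 16 and 3 is a primitive root.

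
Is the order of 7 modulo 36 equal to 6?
Powers of 7 mod 36: 7^1≡7, 7^2≡13, 7^3≡19, 7^4≡25, 7^5≡31, 7^6≡1. First k with 7^k≡1 is k=6. Yes, ord_36(7) = 6.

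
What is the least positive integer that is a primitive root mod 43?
g = 3. Powers: [3, 9, 27, 38, 28, 41, 37, 25, ...] generates all 42 non-zero residues.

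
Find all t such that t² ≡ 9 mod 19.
The square roots of 9 mod 19 are 16 and 3. Verify: 16² = 256 ≡ 9 mod 19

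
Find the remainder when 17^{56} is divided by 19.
By Fermat: 17^{18} ≡ 1 (mod 19). 56 = 3×18 + 2. So 17^{56} ≡ 17^{2} ≡ 4 (mod 19)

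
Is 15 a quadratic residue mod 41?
By Euler's criterion: 15^{20} ≡ 40 (mod 41). Since this equals -1 (≡ 40), 15 is not a QR.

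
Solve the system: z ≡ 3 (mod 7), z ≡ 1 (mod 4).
M = 7 × 4 = 28. M₁ = 4, y₁ ≡ 2 (mod 7). M₂ = 7, y₂ ≡ 3 (mod 4). z = 3×4×2 + 1×7×3 ≡ 17 (mod 28)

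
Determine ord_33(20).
Powers of 20 mod 33: 20^1≡20, 20^2≡4, 20^3≡14, 20^4≡16, 20^5≡23, 20^6≡31, 20^7≡26, 20^8≡25, 20^9≡5, 20^10≡1. Order = 10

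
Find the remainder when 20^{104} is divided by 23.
By Fermat: 20^{22} ≡ 1 (mod 23). 104 = 4×22 + 16. So 20^{104} ≡ 20^{16} ≡ 13 (mod 23)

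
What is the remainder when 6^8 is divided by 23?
By repeated squaring mod 23: 6^{1}≡6, 6^{2}≡13, 6^{4}≡8, 6^{8}≡18. So 6^{8} ≡ 18 mod 23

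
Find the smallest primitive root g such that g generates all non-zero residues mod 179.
g = 2. Powers: [2, 4, 8, 16, 32, 64, 128, ...] generates all 178 non-zero residues.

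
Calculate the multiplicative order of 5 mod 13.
Powers of 5 mod 13: 5^1≡5, 5^2≡12, 5^3≡8, 5^4≡1. ord_13(5) = 4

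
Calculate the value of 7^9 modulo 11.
By repeated squaring (mod 11): 7^{1}≡7, 7^{2}≡5, 7^{4}≡3, 7^{8}≡9. Then 7^{9} = 7^{8+1} ≡ 9 × 7 ≡ 8 (mod 11)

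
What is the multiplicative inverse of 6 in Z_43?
Since 43 is prime, by Fermat 6^(-1) ≡ 6^{41} ≡ 36 mod 43. Verify: 6 × 36 = 216 ≡ 1 mod 43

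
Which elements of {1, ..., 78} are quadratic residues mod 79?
QRs mod 79: {1, 2, 4, 5, 8, 9, 10, 11, 13, 16, 18, 19, 20, 21, 22, 23, 25, 26, 31, 32, 36, 38, 40, 42, 44, 45, 46, 49, 50, 51, 52, 55, 62, 64, 65, 67, 72, 73, 76}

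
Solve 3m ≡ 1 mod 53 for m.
Since 53 is prime, by Fermat 3^(-1) ≡ 3^{51} ≡ 18 mod 53. Verify: 3 × 18 = 54 ≡ 1 mod 53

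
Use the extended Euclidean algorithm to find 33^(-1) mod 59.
Extended GCD: 33(-25) + 59(14) = 1. So 33^(-1) ≡ -25 ≡ 34 mod 59. Verify: 33 × 34 = 1122 ≡ 1 mod 59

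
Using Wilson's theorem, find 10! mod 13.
(12)! = (10)! × (11) × (12) ≡ -1 mod 13. So (10)! ≡ -1 × [(12)(11)]^(-1) ≡ 6 mod 13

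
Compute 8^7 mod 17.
By repeated squaring (mod 17): 8^{1}≡8, 8^{2}≡13, 8^{4}≡16. Then 8^{7} = 8^{4+2+1} ≡ 16 × 13 × 8 ≡ 15 (mod 17)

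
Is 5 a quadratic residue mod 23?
By Euler's criterion: 5^{11} ≡ 22 (mod 23). Since this equals -1 (≡ 22), 5 is not a QR.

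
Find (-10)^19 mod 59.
By repeated squaring mod 59: (-10)^{1}≡49, (-10)^{2}≡41, (-10)^{4}≡29, (-10)^{8}≡15, (-10)^{16}≡48. Then (-10)^{19} = (-10)^{16+2+1} ≡ 48 × 41 × 49 ≡ 26 mod 59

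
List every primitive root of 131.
There are φ(130) = 48 primitive roots mod 131: {2, 6, 8, 10, 14, 17, 22, 23, 26, 29, 30, 31, 37, 40, 50, 54, 56, 57, 66, 67, 72, 76, 82, 83, 85, 87, 88, 90, 93, 95, 96, 97, 98, 103, 104, 106, 110, 111, 115, 116, 118, 119, 120, 122, 124, 126, 127, 128}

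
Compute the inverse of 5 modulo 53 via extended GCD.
Extended GCD: 5(-21) + 53(2) = 1. So 5^(-1) ≡ -21 ≡ 32 mod 53. Verify: 5 × 32 = 160 ≡ 1 mod 53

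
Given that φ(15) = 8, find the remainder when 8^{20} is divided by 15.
By Euler: 8^{8} ≡ 1 (mod 15) since gcd(8, 15) = 1. 20 = 2×8 + 4. So 8^{20} ≡ 8^{4} ≡ 1 (mod 15)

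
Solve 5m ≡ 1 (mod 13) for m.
Since 13 is prime, by Fermat 5^(-1) ≡ 5^{11} ≡ 8 (mod 13). Verify: 5 × 8 = 40 ≡ 1 (mod 13)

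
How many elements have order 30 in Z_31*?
Number of primitive roots mod 31 = φ(p-1) = φ(30) = 8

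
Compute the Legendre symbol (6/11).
(6/11) = 6^{5} mod 11 = -1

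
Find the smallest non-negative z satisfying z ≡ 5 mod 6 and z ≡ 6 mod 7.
M = 6 × 7 = 42. M₁ = 7, y₁ ≡ 1 mod 6. M₂ = 6, y₂ ≡ 6 mod 7. z = 5×7×1 + 6×6×6 ≡ 41 mod 42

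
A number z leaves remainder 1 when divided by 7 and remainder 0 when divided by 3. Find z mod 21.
M = 7 × 3 = 21. M₁ = 3, y₁ ≡ 5 mod 7. M₂ = 7, y₂ ≡ 1 mod 3. z = 1×3×5 + 0×7×1 ≡ 15 mod 21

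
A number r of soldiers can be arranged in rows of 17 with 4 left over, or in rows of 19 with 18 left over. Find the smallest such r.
M = 17 × 19 = 323. M₁ = 19, y₁ ≡ 9 mod 17. M₂ = 17, y₂ ≡ 9 mod 19. r = 4×19×9 + 18×17×9 ≡ 208 mod 323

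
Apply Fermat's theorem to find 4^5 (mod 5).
By Fermat: 4^{4} ≡ 1 (mod 5). So 4^{5} = 4^{4} · 4^{1} ≡ 4^{1} ≡ 4 (mod 5)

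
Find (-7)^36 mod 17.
Using Fermat: (-7)^{16} ≡ 1 mod 17. 36 ≡ 4 mod 16. So (-7)^{36} ≡ (-7)^{4} ≡ 4 mod 17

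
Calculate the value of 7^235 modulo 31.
Using Fermat: 7^{30} ≡ 1 mod 31. 235 ≡ 25 mod 30. So 7^{235} ≡ 7^{25} ≡ 25 mod 31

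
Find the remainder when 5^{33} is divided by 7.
By Fermat: 5^{6} ≡ 1 (mod 7). 33 = 5×6 + 3. So 5^{33} ≡ 5^{3} ≡ 6 (mod 7)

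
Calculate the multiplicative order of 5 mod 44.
Powers of 5 mod 44: 5^1≡5, 5^2≡25, 5^3≡37, 5^4≡9, 5^5≡1. Order = 5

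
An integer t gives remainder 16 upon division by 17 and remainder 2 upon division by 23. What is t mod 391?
M = 17 × 23 = 391. M₁ = 23, y₁ ≡ 3 mod 17. M₂ = 17, y₂ ≡ 19 mod 23. t = 16×23×3 + 2×17×19 ≡ 186 mod 391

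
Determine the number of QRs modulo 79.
For prime 79, there are (p-1)/2 = (79-1)/2 = 39 quadratic residues (excluding 0).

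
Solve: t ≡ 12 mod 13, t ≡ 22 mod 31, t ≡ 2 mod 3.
M = 13 × 31 × 3 = 1209. M₁ = 93, y₁ ≡ 7 mod 13. M₂ = 39, y₂ ≡ 4 mod 31. M₃ = 403, y₃ ≡ 1 mod 3. t = 12×93×7 + 22×39×4 + 2×403×1 ≡ 1169 mod 1209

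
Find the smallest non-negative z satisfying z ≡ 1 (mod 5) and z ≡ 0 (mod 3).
M = 5 × 3 = 15. M₁ = 3, y₁ ≡ 2 (mod 5). M₂ = 5, y₂ ≡ 2 (mod 3). z = 1×3×2 + 0×5×2 ≡ 6 (mod 15)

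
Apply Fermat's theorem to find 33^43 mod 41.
By Fermat: 33^{40} ≡ 1 mod 41. So 33^{43} = 33^{40} · 33^{3} ≡ 33^{3} ≡ 21 mod 41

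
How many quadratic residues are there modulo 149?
Exactly half the non-zero residues mod a prime are QRs: (149-1)/2 = 74.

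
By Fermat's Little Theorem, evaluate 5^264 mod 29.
By Fermat: 5^{28} ≡ 1 mod 29. 264 ≡ 12 mod 28. So 5^{264} ≡ 5^{12} ≡ 7 mod 29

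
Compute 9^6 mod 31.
By repeated squaring mod 31: 9^{1}≡9, 9^{2}≡19, 9^{4}≡20. Then 9^{6} = 9^{4+2} ≡ 20 × 19 ≡ 8 mod 31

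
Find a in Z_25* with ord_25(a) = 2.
24 has order 2 mod 25 since 24^{2} ≡ 1 mod 25 and no smaller power works.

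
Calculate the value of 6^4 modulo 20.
6^{4} = 1296 ≡ 16 (mod 20)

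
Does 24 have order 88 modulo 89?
ord_89(24) divides 88. For each prime q|88: 24^{44}≡88, 24^{8}≡78, none ≡ 1. So 24 has order 88 and is a primitive root mod 89.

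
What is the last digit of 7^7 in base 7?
By repeated squaring mod 7: 7^{1}≡0, 7^{2}≡0, 7^{4}≡0. Then 7^{7} = 7^{4+2+1} ≡ 0 × 0 × 0 ≡ 0 mod 7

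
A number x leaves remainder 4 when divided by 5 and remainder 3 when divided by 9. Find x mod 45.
M = 5 × 9 = 45. M₁ = 9, y₁ ≡ 4 mod 5. M₂ = 5, y₂ ≡ 2 mod 9. x = 4×9×4 + 3×5×2 ≡ 39 mod 45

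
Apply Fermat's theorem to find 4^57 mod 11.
By Fermat: 4^{10} ≡ 1 mod 11. 57 = 5×10 + 7. So 4^{57} ≡ 4^{7} ≡ 5 mod 11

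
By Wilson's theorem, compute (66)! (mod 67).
By Wilson's theorem, (66)! ≡ -1 ≡ 66 (mod 67)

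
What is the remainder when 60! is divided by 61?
By Wilson's theorem, (60)! ≡ -1 ≡ 60 (mod 61)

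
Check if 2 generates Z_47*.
2^{23} ≡ 1 mod 47 and 23 < 46, so ord_47(2) = 23 ≠ 46 and 2 is not a primitive root.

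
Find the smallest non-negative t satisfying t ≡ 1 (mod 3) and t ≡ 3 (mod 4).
M = 3 × 4 = 12. M₁ = 4, y₁ ≡ 1 (mod 3). M₂ = 3, y₂ ≡ 3 (mod 4). t = 1×4×1 + 3×3×3 ≡ 7 (mod 12)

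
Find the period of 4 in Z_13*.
Powers of 4 mod 13: 4^1≡4, 4^2≡3, 4^3≡12, 4^4≡9, 4^5≡10, 4^6≡1. ord_13(4) = 6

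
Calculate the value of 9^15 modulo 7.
Using Fermat: 9^{6} ≡ 1 (mod 7). 15 ≡ 3 (mod 6). So 9^{15} ≡ 9^{3} ≡ 1 (mod 7)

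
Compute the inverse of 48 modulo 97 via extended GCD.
Extended GCD: 48(-2) + 97(1) = 1. So 48^(-1) ≡ -2 ≡ 95 mod 97. Verify: 48 × 95 = 4560 ≡ 1 mod 97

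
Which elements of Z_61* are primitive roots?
There are φ(60) = 16 primitive roots mod 61: {2, 6, 7, 10, 17, 18, 26, 30, 31, 35, 43, 44, 51, 54, 55, 59}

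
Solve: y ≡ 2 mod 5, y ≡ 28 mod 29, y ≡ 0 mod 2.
M = 5 × 29 × 2 = 290. M₁ = 58, y₁ ≡ 2 mod 5. M₂ = 10, y₂ ≡ 3 mod 29. M₃ = 145, y₃ ≡ 1 mod 2. y = 2×58×2 + 28×10×3 + 0×145×1 ≡ 202 mod 290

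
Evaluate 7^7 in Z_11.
By repeated squaring (mod 11): 7^{1}≡7, 7^{2}≡5, 7^{4}≡3. Then 7^{7} = 7^{4+2+1} ≡ 3 × 5 × 7 ≡ 6 (mod 11)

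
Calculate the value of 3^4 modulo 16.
3^{4} = 81 ≡ 1 mod 16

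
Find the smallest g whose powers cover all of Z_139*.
g = 2. Powers: [2, 4, 8, 16, 32, 64, 128, 117, ...] generates all 138 non-zero residues.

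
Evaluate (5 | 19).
(5/19) = 5^{9} mod 19 = 1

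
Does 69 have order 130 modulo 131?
69^{26} ≡ 1 (mod 131) and 26 < 130, so ord_131(69) = 26 ≠ 130 and 69 is not a primitive root.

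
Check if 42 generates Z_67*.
42^{22} ≡ 1 (mod 67) and 22 < 66, so ord_67(42) = 22 ≠ 66 and 42 is not a primitive root.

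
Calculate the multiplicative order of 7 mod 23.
Powers of 7 mod 23: 7^1≡7, 7^2≡3, 7^3≡21, 7^4≡9, 7^5≡17, 7^6≡4, 7^7≡5, 7^8≡12, 7^9≡15, 7^10≡13, 7^11≡22, 7^12≡16, 7^13≡20, 7^14≡2, 7^15≡14, 7^16≡6, 7^17≡19, 7^18≡18, 7^19≡11, 7^20≡8, 7^21≡10, 7^22≡1. So the order of 7 is 22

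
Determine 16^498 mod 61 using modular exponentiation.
Using Fermat: 16^{60} ≡ 1 (mod 61). 498 ≡ 18 (mod 60). So 16^{498} ≡ 16^{18} ≡ 9 (mod 61)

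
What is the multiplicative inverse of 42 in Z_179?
Since 179 is prime, by Fermat 42^(-1) ≡ 42^{177} ≡ 81 mod 179. Verify: 42 × 81 = 3402 ≡ 1 mod 179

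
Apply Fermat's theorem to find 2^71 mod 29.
By Fermat: 2^{28} ≡ 1 mod 29. 71 = 2×28 + 15. So 2^{71} ≡ 2^{15} ≡ 27 mod 29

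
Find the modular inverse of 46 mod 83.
Since 83 is prime, by Fermat 46^(-1) ≡ 46^{81} ≡ 74 mod 83. Verify: 46 × 74 = 3404 ≡ 1 mod 83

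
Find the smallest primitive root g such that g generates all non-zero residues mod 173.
g = 2. For each prime q|172: 2^{86}≡172, 2^{4}≡16, none ≡ 1, so ord_173(2) = 172 and 2 is a primitive root.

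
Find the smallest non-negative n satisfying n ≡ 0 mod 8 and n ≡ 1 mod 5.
M = 8 × 5 = 40. M₁ = 5, y₁ ≡ 5 mod 8. M₂ = 8, y₂ ≡ 2 mod 5. n = 0×5×5 + 1×8×2 ≡ 16 mod 40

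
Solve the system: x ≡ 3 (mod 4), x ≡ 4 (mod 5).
M = 4 × 5 = 20. M₁ = 5, y₁ ≡ 1 (mod 4). M₂ = 4, y₂ ≡ 4 (mod 5). x = 3×5×1 + 4×4×4 ≡ 19 (mod 20)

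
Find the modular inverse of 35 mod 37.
Since 37 is prime, by Fermat 35^(-1) ≡ 35^{35} ≡ 18 mod 37. Verify: 35 × 18 = 630 ≡ 1 mod 37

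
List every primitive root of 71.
There are φ(70) = 24 primitive roots mod 71: {7, 11, 13, 21, 22, 28, 31, 33, 35, 42, 44, 47, 52, 53, 55, 56, 59, 61, 62, 63, 65, 67, 68, 69}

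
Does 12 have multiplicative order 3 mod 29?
Powers of 12 mod 29: 12^1≡12, 12^2≡28, 12^3≡17, 12^4≡1. 12^3≡17≢1, so ord ≠ 3. No, the actual order is 4.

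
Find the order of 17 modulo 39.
Powers of 17 mod 39: 17^1≡17, 17^2≡16, 17^3≡38, 17^4≡22, 17^5≡23, 17^6≡1. ord_39(17) = 6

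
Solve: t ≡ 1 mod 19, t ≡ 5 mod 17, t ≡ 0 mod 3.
M = 19 × 17 × 3 = 969. M₁ = 51, y₁ ≡ 3 mod 19. M₂ = 57, y₂ ≡ 3 mod 17. M₃ = 323, y₃ ≡ 2 mod 3. t = 1×51×3 + 5×57×3 + 0×323×2 ≡ 39 mod 969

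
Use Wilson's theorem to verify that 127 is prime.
(126)! mod 127 = 126. Since this equals -1 mod 127, Wilson confirms 127 is prime.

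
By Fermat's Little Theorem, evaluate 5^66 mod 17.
By Fermat: 5^{16} ≡ 1 mod 17. 66 = 4×16 + 2. So 5^{66} ≡ 5^{2} ≡ 8 mod 17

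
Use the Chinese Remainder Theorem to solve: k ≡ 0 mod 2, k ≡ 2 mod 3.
M = 2 × 3 = 6. M₁ = 3, y₁ ≡ 1 mod 2. M₂ = 2, y₂ ≡ 2 mod 3. k = 0×3×1 + 2×2×2 ≡ 2 mod 6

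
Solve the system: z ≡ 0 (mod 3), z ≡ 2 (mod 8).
M = 3 × 8 = 24. M₁ = 8, y₁ ≡ 2 (mod 3). M₂ = 3, y₂ ≡ 3 (mod 8). z = 0×8×2 + 2×3×3 ≡ 18 (mod 24)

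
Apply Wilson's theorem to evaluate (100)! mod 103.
(102)! = (100)! × (101) × (102) ≡ -1 mod 103. So (100)! ≡ -1 × [(102)(101)]^(-1) ≡ 51 mod 103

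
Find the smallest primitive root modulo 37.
g = 2. For each prime q|36: 2^{18}≡36, 2^{12}≡26, none ≡ 1, so ord_37(2) = 36 and 2 is a primitive root.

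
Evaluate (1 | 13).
(1/13) = 1^{6} mod 13 = 1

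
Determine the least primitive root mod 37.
g = 2. Powers: [2, 4, 8, 16, 32, 27, 17, 34, 31, ...] generates all 36 non-zero residues.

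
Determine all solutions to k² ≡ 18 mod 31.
The square roots of 18 mod 31 are 7 and 24. Verify: 7² = 49 ≡ 18 mod 31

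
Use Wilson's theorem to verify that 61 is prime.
(60)! mod 61 = 60. Since this equals -1 mod 61, Wilson confirms 61 is prime.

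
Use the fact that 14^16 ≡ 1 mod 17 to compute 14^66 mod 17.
By Fermat: 14^{16} ≡ 1 mod 17. 66 = 4×16 + 2. So 14^{66} ≡ 14^{2} ≡ 9 mod 17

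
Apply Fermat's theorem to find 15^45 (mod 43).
By Fermat: 15^{42} ≡ 1 (mod 43). So 15^{45} = 15^{42} · 15^{3} ≡ 15^{3} ≡ 21 (mod 43)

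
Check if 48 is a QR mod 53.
By Euler's criterion: 48^{26} ≡ 52 mod 53. Since this equals -1 (≡ 52), 48 is not a QR.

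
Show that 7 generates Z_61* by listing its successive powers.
7^1, 7^2, ..., 7^{60} mod 61: [7, 49, 38, 22, 32, 41, 43, 57, 33, 48, 31, 34, 55, 19, 11, 16, 51, 52, 59, 47, 24, 46, 17, 58, 40, 36, 8, 56, 26, 60, 54, 12, 23, 39, 29, 20, 18, 4, 28, 13, 30, 27, 6, 42, 50, 45, 10, 9, 2, 14, 37, 15, 44, 3, 21, 25, 53, 5, 35, 1]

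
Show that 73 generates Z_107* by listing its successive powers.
73^1, 73^2, ..., 73^{106} mod 107: [73, 86, 72, 13, 93, 48, 80, 62, 32, 89, 77, 57, 95, 87, 38, 99, 58, 61, 66, 3, 5, 44, 2, 39, 65, 37, 26, 79, 96, 53, 17, 64, 71, 47, 7, 83, 67, 76, 91, 9, 15, 25, 6, 10, 88, 4, 78, 23, 74, 52, 51, 85, 106, 34, 21, 35, 94, 14, 59, 27, 45, 75, 18, 30, 50, 12, 20, 69, 8, 49, 46, 41, 104, 102, 63, 105, 68, 42, 70, 81, 28, 11, 54, 90, 43, 36, 60, 100, 24, 40, 31, 16, 98, 92, 82, 101, 97, 19, 103, 29, 84, 33, 55, 56, 22, 1]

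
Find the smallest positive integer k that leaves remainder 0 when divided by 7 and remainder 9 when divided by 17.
M = 7 × 17 = 119. M₁ = 17, y₁ ≡ 5 (mod 7). M₂ = 7, y₂ ≡ 5 (mod 17). k = 0×17×5 + 9×7×5 ≡ 77 (mod 119)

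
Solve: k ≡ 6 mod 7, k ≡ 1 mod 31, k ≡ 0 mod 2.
M = 7 × 31 × 2 = 434. M₁ = 62, y₁ ≡ 6 mod 7. M₂ = 14, y₂ ≡ 20 mod 31. M₃ = 217, y₃ ≡ 1 mod 2. k = 6×62×6 + 1×14×20 + 0×217×1 ≡ 342 mod 434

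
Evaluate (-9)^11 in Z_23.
By repeated squaring mod 23: (-9)^{1}≡14, (-9)^{2}≡12, (-9)^{4}≡6, (-9)^{8}≡13. Then (-9)^{11} = (-9)^{8+2+1} ≡ 13 × 12 × 14 ≡ 22 mod 23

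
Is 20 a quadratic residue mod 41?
By Euler's criterion: 20^{20} ≡ 1 mod 41. Since this equals 1, 20 is a QR.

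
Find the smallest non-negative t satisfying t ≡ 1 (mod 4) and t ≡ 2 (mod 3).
M = 4 × 3 = 12. M₁ = 3, y₁ ≡ 3 (mod 4). M₂ = 4, y₂ ≡ 1 (mod 3). t = 1×3×3 + 2×4×1 ≡ 5 (mod 12)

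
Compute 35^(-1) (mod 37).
Since 37 is prime, by Fermat 35^(-1) ≡ 35^{35} ≡ 18 (mod 37). Verify: 35 × 18 = 630 ≡ 1 (mod 37)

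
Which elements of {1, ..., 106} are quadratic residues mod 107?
Quadratic residues modulo 107: {1, 3, 4, 9, 10, 11, 12, 13, 14, 16, 19, 23, 25, 27, 29, 30, 33, 34, 35, 36, 37, 39, 40, 41, 42, 44, 47, 48, 49, 52, 53, 56, 57, 61, 62, 64, 69, 75, 76, 79, 81, 83, 85, 86, 87, 89, 90, 92, 99, 100, 101, 102, 105}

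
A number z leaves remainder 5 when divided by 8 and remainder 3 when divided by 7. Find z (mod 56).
M = 8 × 7 = 56. M₁ = 7, y₁ ≡ 7 (mod 8). M₂ = 8, y₂ ≡ 1 (mod 7). z = 5×7×7 + 3×8×1 ≡ 45 (mod 56)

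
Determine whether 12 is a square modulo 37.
By Euler's criterion: 12^{18} ≡ 1 (mod 37). Since this equals 1, 12 is a QR.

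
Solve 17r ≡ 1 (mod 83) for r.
Since 83 is prime, by Fermat 17^(-1) ≡ 17^{81} ≡ 44 (mod 83). Verify: 17 × 44 = 748 ≡ 1 (mod 83)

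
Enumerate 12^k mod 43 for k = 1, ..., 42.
12^1, 12^2, ..., 12^{42} mod 43: [12, 15, 8, 10, 34, 21, 37, 14, 39, 38, 26, 11, 3, 36, 2, 24, 30, 16, 20, 25, 42, 31, 28, 35, 33, 9, 22, 6, 29, 4, 5, 17, 32, 40, 7, 41, 19, 13, 27, 23, 18, 1]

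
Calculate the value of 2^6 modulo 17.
By repeated squaring mod 17: 2^{1}≡2, 2^{2}≡4, 2^{4}≡16. Then 2^{6} = 2^{4+2} ≡ 16 × 4 ≡ 13 mod 17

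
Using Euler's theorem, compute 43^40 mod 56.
By Euler: 43^{24} ≡ 1 mod 56 since gcd(43, 56) = 1. 40 = 1×24 + 16. So 43^{40} ≡ 43^{16} ≡ 1 mod 56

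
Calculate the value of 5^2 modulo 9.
5^{2} = 25 ≡ 7 mod 9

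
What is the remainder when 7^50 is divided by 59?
By repeated squaring mod 59: 7^{1}≡7, 7^{2}≡49, 7^{4}≡41, 7^{8}≡29, 7^{16}≡15, 7^{32}≡48. Then 7^{50} = 7^{32+16+2} ≡ 48 × 15 × 49 ≡ 57 mod 59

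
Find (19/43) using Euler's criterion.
(19/43) = 19^{21} mod 43 = -1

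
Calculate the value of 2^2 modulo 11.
2^{2} = 4 ≡ 4 (mod 11)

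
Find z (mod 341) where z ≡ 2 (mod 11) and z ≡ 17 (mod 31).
M = 11 × 31 = 341. M₁ = 31, y₁ ≡ 5 (mod 11). M₂ = 11, y₂ ≡ 17 (mod 31). z = 2×31×5 + 17×11×17 ≡ 79 (mod 341)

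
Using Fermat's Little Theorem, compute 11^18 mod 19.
By Fermat's Little Theorem, 11^{18} ≡ 1 (mod 19) since 19 is prime and gcd(11, 19) = 1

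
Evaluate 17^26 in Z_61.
By repeated squaring (mod 61): 17^{1}≡17, 17^{2}≡45, 17^{4}≡12, 17^{8}≡22, 17^{16}≡57. Then 17^{26} = 17^{16+8+2} ≡ 57 × 22 × 45 ≡ 5 (mod 61)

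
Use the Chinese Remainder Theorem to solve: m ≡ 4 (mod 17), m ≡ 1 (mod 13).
M = 17 × 13 = 221. M₁ = 13, y₁ ≡ 4 (mod 17). M₂ = 17, y₂ ≡ 10 (mod 13). m = 4×13×4 + 1×17×10 ≡ 157 (mod 221)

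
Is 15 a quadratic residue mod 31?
By Euler's criterion: 15^{15} ≡ 30 mod 31. Since this equals -1 (≡ 30), 15 is not a QR.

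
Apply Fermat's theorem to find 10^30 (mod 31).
By Fermat's Little Theorem, 10^{30} ≡ 1 (mod 31) since 31 is prime and gcd(10, 31) = 1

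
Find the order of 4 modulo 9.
Powers of 4 mod 9: 4^1≡4, 4^2≡7, 4^3≡1. So the order of 4 is 3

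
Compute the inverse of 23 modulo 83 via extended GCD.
Extended GCD: 23(-18) + 83(5) = 1. So 23^(-1) ≡ -18 ≡ 65 mod 83. Verify: 23 × 65 = 1495 ≡ 1 mod 83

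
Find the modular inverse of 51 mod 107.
Since 107 is prime, by Fermat 51^(-1) ≡ 51^{105} ≡ 21 mod 107. Verify: 51 × 21 = 1071 ≡ 1 mod 107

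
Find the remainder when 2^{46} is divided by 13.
By Fermat: 2^{12} ≡ 1 (mod 13). 46 = 3×12 + 10. So 2^{46} ≡ 2^{10} ≡ 10 (mod 13)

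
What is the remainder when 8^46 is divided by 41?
Using Fermat: 8^{40} ≡ 1 mod 41. 46 ≡ 6 mod 40. So 8^{46} ≡ 8^{6} ≡ 31 mod 41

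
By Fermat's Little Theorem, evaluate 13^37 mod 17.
By Fermat: 13^{16} ≡ 1 mod 17. 37 = 2×16 + 5. So 13^{37} ≡ 13^{5} ≡ 13 mod 17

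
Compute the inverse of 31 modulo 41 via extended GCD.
Extended GCD: 31(4) + 41(-3) = 1. So 31^(-1) ≡ 4 (mod 41). Verify: 31 × 4 = 124 ≡ 1 (mod 41)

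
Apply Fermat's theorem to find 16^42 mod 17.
By Fermat: 16^{16} ≡ 1 mod 17. 42 = 2×16 + 10. So 16^{42} ≡ 16^{10} ≡ 1 mod 17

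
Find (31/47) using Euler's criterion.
(31/47) = 31^{23} mod 47 = -1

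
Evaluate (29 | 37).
(29/37) = 29^{18} mod 37 = -1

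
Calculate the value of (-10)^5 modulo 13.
By repeated squaring (mod 13): (-10)^{1}≡3, (-10)^{2}≡9, (-10)^{4}≡3. Then (-10)^{5} = (-10)^{4+1} ≡ 3 × 3 ≡ 9 (mod 13)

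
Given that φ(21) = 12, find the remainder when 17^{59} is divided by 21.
By Euler: 17^{12} ≡ 1 mod 21 since gcd(17, 21) = 1. 59 = 4×12 + 11. So 17^{59} ≡ 17^{11} ≡ 5 mod 21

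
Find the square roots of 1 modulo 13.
The square roots of 1 mod 13 are 1 and 12. Verify: 1² = 1 ≡ 1 mod 13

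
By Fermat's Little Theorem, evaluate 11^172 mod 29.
By Fermat: 11^{28} ≡ 1 mod 29. 172 ≡ 4 mod 28. So 11^{172} ≡ 11^{4} ≡ 25 mod 29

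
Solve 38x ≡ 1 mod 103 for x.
Since 103 is prime, by Fermat 38^(-1) ≡ 38^{101} ≡ 19 mod 103. Verify: 38 × 19 = 722 ≡ 1 mod 103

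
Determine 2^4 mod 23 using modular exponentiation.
2^{4} = 16 ≡ 16 (mod 23)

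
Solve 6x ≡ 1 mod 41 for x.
Since 41 is prime, by Fermat 6^(-1) ≡ 6^{39} ≡ 7 mod 41. Verify: 6 × 7 = 42 ≡ 1 mod 41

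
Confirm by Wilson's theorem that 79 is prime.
(78)! mod 79 = 78. Since this equals -1 (mod 79), Wilson confirms 79 is prime.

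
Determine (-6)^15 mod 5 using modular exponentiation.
Using Fermat: (-6)^{4} ≡ 1 (mod 5). 15 ≡ 3 (mod 4). So (-6)^{15} ≡ (-6)^{3} ≡ 4 (mod 5)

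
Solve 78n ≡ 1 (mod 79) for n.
Since 79 is prime, by Fermat 78^(-1) ≡ 78^{77} ≡ 78 (mod 79). Verify: 78 × 78 = 6084 ≡ 1 (mod 79)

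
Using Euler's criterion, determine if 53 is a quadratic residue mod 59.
By Euler's criterion: 53^{29} ≡ 1 (mod 59). Since this equals 1, 53 is a QR.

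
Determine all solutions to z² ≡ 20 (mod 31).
The square roots of 20 mod 31 are 19 and 12. Verify: 19² = 361 ≡ 20 (mod 31)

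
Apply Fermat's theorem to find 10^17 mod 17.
By Fermat: 10^{16} ≡ 1 mod 17. So 10^{17} = 10^{16} · 10^{1} ≡ 10^{1} ≡ 10 mod 17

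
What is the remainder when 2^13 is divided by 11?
Using Fermat: 2^{10} ≡ 1 (mod 11). 13 ≡ 3 (mod 10). So 2^{13} ≡ 2^{3} ≡ 8 (mod 11)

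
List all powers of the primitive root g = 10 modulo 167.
10^1, 10^2, ..., 10^{166} mod 167: [10, 100, 165, 147, 134, 4, 40, 66, 159, 87, 35, 16, 160, 97, 135, 14, 140, 64, 139, 54, 39, 56, 59, 89, 55, 49, 156, 57, 69, 22, 53, 29, 123, 61, 109, 88, 45, 116, 158, 77, 102, 18, 13, 130, 131, 141, 74, 72, 52, 19, 23, 63, 129, 121, 41, 76, 92, 85, 15, 150, 164, 137, 34, 6, 60, 99, 155, 47, 136, 24, 73, 62, 119, 21, 43, 96, 125, 81, 142, 84, 5, 50, 166, 157, 67, 2, 20, 33, 163, 127, 101, 8, 80, 132, 151, 7, 70, 32, 153, 27, 103, 28, 113, 128, 111, 108, 78, 112, 118, 11, 110, 98, 145, 114, 138, 44, 106, 58, 79, 122, 51, 9, 90, 65, 149, 154, 37, 36, 26, 93, 95, 115, 148, 144, 104, 38, 46, 126, 91, 75, 82, 152, 17, 3, 30, 133, 161, 107, 68, 12, 120, 31, 143, 94, 105, 48, 146, 124, 71, 42, 86, 25, 83, 162, 117, 1]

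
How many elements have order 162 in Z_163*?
Number of primitive roots mod 163 = φ(p-1) = φ(162) = 54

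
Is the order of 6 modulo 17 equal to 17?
Powers of 6 mod 17: 6^1≡6, 6^2≡2, 6^3≡12, 6^4≡4, 6^5≡7, 6^6≡8, 6^7≡14, 6^8≡16, 6^9≡11, 6^10≡15, 6^11≡5, 6^12≡13, 6^13≡10, 6^14≡9, 6^15≡3, 6^16≡1. Already 6^16≡1, so the order is 16 < 17. No, the actual order is 16.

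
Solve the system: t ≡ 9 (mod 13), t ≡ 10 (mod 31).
M = 13 × 31 = 403. M₁ = 31, y₁ ≡ 8 (mod 13). M₂ = 13, y₂ ≡ 12 (mod 31). t = 9×31×8 + 10×13×12 ≡ 165 (mod 403)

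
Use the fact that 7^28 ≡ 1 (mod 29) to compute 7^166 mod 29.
By Fermat: 7^{28} ≡ 1 (mod 29). 166 = 5×28 + 26. So 7^{166} ≡ 7^{26} ≡ 16 (mod 29)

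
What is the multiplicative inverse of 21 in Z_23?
Since 23 is prime, by Fermat 21^(-1) ≡ 21^{21} ≡ 11 (mod 23). Verify: 21 × 11 = 231 ≡ 1 (mod 23)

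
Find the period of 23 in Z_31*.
Powers of 23 mod 31: 23^1≡23, 23^2≡2, 23^3≡15, 23^4≡4, 23^5≡30, 23^6≡8, 23^7≡29, 23^8≡16, 23^9≡27, 23^10≡1. ord_31(23) = 10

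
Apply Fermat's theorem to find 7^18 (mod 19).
By Fermat's Little Theorem, 7^{18} ≡ 1 (mod 19) since 19 is prime and gcd(7, 19) = 1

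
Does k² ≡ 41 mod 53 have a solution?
By Euler's criterion: 41^{26} ≡ 52 mod 53. Since this equals -1 (≡ 52), 41 is not a QR.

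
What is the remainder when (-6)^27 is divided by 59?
By repeated squaring mod 59: (-6)^{1}≡53, (-6)^{2}≡36, (-6)^{4}≡57, (-6)^{8}≡4, (-6)^{16}≡16. Then (-6)^{27} = (-6)^{16+8+2+1} ≡ 16 × 4 × 36 × 53 ≡ 41 mod 59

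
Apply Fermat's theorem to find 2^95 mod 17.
By Fermat: 2^{16} ≡ 1 mod 17. 95 = 5×16 + 15. So 2^{95} ≡ 2^{15} ≡ 9 mod 17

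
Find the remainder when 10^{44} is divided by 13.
By Fermat: 10^{12} ≡ 1 (mod 13). 44 = 3×12 + 8. So 10^{44} ≡ 10^{8} ≡ 9 (mod 13)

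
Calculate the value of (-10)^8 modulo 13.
By repeated squaring mod 13: (-10)^{1}≡3, (-10)^{2}≡9, (-10)^{4}≡3, (-10)^{8}≡9. So (-10)^{8} ≡ 9 mod 13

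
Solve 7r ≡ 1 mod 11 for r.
Since 11 is prime, by Fermat 7^(-1) ≡ 7^{9} ≡ 8 mod 11. Verify: 7 × 8 = 56 ≡ 1 mod 11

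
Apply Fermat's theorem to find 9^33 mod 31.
By Fermat: 9^{30} ≡ 1 mod 31. So 9^{33} = 9^{30} · 9^{3} ≡ 9^{3} ≡ 16 mod 31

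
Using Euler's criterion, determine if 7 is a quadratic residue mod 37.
By Euler's criterion: 7^{18} ≡ 1 mod 37. Since this equals 1, 7 is a QR.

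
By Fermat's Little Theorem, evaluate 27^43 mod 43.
By Fermat: 27^{42} ≡ 1 mod 43. So 27^{43} = 27^{42} · 27^{1} ≡ 27^{1} ≡ 27 mod 43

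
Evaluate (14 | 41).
(14/41) = 14^{20} mod 41 = -1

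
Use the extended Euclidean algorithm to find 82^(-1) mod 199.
Extended GCD: 82(17) + 199(-7) = 1. So 82^(-1) ≡ 17 mod 199. Verify: 82 × 17 = 1394 ≡ 1 mod 199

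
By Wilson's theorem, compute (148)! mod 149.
By Wilson's theorem, (148)! ≡ -1 ≡ 148 mod 149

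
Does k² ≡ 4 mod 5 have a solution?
By Euler's criterion: 4^{2} ≡ 1 mod 5. Since this equals 1, 4 is a QR.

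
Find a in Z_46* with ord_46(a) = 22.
5 has order 22 mod 46 since 5^{22} ≡ 1 (mod 46) and no smaller power works.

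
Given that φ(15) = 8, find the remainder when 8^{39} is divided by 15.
By Euler: 8^{8} ≡ 1 (mod 15) since gcd(8, 15) = 1. 39 = 4×8 + 7. So 8^{39} ≡ 8^{7} ≡ 2 (mod 15)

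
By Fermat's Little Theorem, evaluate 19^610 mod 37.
By Fermat: 19^{36} ≡ 1 mod 37. 610 ≡ 34 mod 36. So 19^{610} ≡ 19^{34} ≡ 4 mod 37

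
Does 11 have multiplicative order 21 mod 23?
Powers of 11 mod 23: 11^1≡11, 11^2≡6, 11^3≡20, 11^4≡13, 11^5≡5, 11^6≡9, 11^7≡7, 11^8≡8, 11^9≡19, 11^10≡2, 11^11≡22, 11^12≡12, 11^13≡17, 11^14≡3, 11^15≡10, 11^16≡18, 11^17≡14, 11^18≡16, 11^19≡15, 11^20≡4, 11^21≡21, 11^22≡1. 11^21≡21≢1, so ord ≠ 21. No, the actual order is 22.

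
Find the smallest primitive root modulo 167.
g = 5. For each prime q|166: 5^{83}≡166, 5^{2}≡25, none ≡ 1, so ord_167(5) = 166 and 5 is a primitive root.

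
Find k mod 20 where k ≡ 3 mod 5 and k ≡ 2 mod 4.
M = 5 × 4 = 20. M₁ = 4, y₁ ≡ 4 mod 5. M₂ = 5, y₂ ≡ 1 mod 4. k = 3×4×4 + 2×5×1 ≡ 18 mod 20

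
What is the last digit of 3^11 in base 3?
By repeated squaring mod 3: 3^{1}≡0, 3^{2}≡0, 3^{4}≡0, 3^{8}≡0. Then 3^{11} = 3^{8+2+1} ≡ 0 × 0 × 0 ≡ 0 mod 3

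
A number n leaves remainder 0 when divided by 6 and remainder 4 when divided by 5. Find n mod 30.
M = 6 × 5 = 30. M₁ = 5, y₁ ≡ 5 mod 6. M₂ = 6, y₂ ≡ 1 mod 5. n = 0×5×5 + 4×6×1 ≡ 24 mod 30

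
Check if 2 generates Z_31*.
2^{5} ≡ 1 (mod 31) and 5 < 30, so ord_31(2) = 5 ≠ 30 and 2 is not a primitive root.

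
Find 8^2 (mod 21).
8^{2} = 64 ≡ 1 (mod 21)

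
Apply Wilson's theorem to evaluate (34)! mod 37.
(36)! = (34)! × (35) × (36) ≡ -1 mod 37. So (34)! ≡ -1 × [(36)(35)]^(-1) ≡ 18 mod 37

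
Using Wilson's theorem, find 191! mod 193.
(192)! = (191)! × (192) ≡ -1 mod 193. So (191)! ≡ -1 × (192)^(-1) ≡ (-1)×(-1) = 1 mod 193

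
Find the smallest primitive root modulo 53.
g = 2. Powers: [2, 4, 8, 16, 32, 11, 22, 44, 35, ...] generates all 52 non-zero residues.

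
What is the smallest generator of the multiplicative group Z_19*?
g = 2. Powers: [2, 4, 8, 16, 13, 7, 14, 9, ...] generates all 18 non-zero residues.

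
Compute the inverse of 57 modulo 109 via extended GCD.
Extended GCD: 57(44) + 109(-23) = 1. So 57^(-1) ≡ 44 (mod 109). Verify: 57 × 44 = 2508 ≡ 1 (mod 109)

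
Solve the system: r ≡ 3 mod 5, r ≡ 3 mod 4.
M = 5 × 4 = 20. M₁ = 4, y₁ ≡ 4 mod 5. M₂ = 5, y₂ ≡ 1 mod 4. r = 3×4×4 + 3×5×1 ≡ 3 mod 20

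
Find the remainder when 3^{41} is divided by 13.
By Fermat: 3^{12} ≡ 1 mod 13. 41 = 3×12 + 5. So 3^{41} ≡ 3^{5} ≡ 9 mod 13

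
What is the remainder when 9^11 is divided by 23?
By repeated squaring mod 23: 9^{1}≡9, 9^{2}≡12, 9^{4}≡6, 9^{8}≡13. Then 9^{11} = 9^{8+2+1} ≡ 13 × 12 × 9 ≡ 1 mod 23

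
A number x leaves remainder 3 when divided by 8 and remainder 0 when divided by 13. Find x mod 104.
M = 8 × 13 = 104. M₁ = 13, y₁ ≡ 5 mod 8. M₂ = 8, y₂ ≡ 5 mod 13. x = 3×13×5 + 0×8×5 ≡ 91 mod 104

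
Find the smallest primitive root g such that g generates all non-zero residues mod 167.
g = 5. For each prime q|166: 5^{83}≡166, 5^{2}≡25, none ≡ 1, so ord_167(5) = 166 and 5 is a primitive root.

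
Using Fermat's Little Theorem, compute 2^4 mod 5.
By Fermat's Little Theorem, 2^{4} ≡ 1 (mod 5) since 5 is prime and gcd(2, 5) = 1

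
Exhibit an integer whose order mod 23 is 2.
22 has order 2 mod 23 since 22^{2} ≡ 1 (mod 23) and no smaller power works.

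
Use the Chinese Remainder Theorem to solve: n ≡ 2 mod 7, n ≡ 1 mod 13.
M = 7 × 13 = 91. M₁ = 13, y₁ ≡ 6 mod 7. M₂ = 7, y₂ ≡ 2 mod 13. n = 2×13×6 + 1×7×2 ≡ 79 mod 91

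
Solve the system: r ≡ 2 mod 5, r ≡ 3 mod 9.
M = 5 × 9 = 45. M₁ = 9, y₁ ≡ 4 mod 5. M₂ = 5, y₂ ≡ 2 mod 9. r = 2×9×4 + 3×5×2 ≡ 12 mod 45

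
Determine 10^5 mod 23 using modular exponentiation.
By repeated squaring mod 23: 10^{1}≡10, 10^{2}≡8, 10^{4}≡18. Then 10^{5} = 10^{4+1} ≡ 18 × 10 ≡ 19 mod 23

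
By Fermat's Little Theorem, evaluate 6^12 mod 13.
By Fermat's Little Theorem, 6^{12} ≡ 1 mod 13 since 13 is prime and gcd(6, 13) = 1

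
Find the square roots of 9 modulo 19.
The square roots of 9 mod 19 are 16 and 3. Verify: 16² = 256 ≡ 9 mod 19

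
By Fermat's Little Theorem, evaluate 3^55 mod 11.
By Fermat: 3^{10} ≡ 1 mod 11. 55 = 5×10 + 5. So 3^{55} ≡ 3^{5} ≡ 1 mod 11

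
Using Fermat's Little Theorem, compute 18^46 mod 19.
By Fermat: 18^{18} ≡ 1 mod 19. 46 = 2×18 + 10. So 18^{46} ≡ 18^{10} ≡ 1 mod 19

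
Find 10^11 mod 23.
By repeated squaring mod 23: 10^{1}≡10, 10^{2}≡8, 10^{4}≡18, 10^{8}≡2. Then 10^{11} = 10^{8+2+1} ≡ 2 × 8 × 10 ≡ 22 mod 23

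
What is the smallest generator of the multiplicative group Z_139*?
g = 2. Powers: [2, 4, 8, 16, 32, 64, 128, 117, 95, ...] generates all 138 non-zero residues.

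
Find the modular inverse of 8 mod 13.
Since 13 is prime, by Fermat 8^(-1) ≡ 8^{11} ≡ 5 (mod 13). Verify: 8 × 5 = 40 ≡ 1 (mod 13)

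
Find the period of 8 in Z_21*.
Powers of 8 mod 21: 8^1≡8, 8^2≡1. So the order of 8 is 2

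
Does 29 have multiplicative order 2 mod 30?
Powers of 29 mod 30: 29^1≡29, 29^2≡1. First k with 29^k≡1 is k=2. Yes, ord_30(29) = 2.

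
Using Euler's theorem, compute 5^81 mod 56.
By Euler: 5^{24} ≡ 1 (mod 56) since gcd(5, 56) = 1. 81 = 3×24 + 9. So 5^{81} ≡ 5^{9} ≡ 13 (mod 56)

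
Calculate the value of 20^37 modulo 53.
By repeated squaring (mod 53): 20^{1}≡20, 20^{2}≡29, 20^{4}≡46, 20^{8}≡49, 20^{16}≡16, 20^{32}≡44. Then 20^{37} = 20^{32+4+1} ≡ 44 × 46 × 20 ≡ 41 (mod 53)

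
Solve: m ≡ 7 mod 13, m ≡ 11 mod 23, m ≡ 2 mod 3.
M = 13 × 23 × 3 = 897. M₁ = 69, y₁ ≡ 10 mod 13. M₂ = 39, y₂ ≡ 13 mod 23. M₃ = 299, y₃ ≡ 2 mod 3. m = 7×69×10 + 11×39×13 + 2×299×2 ≡ 839 mod 897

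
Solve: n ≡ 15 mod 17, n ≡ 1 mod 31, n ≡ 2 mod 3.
M = 17 × 31 × 3 = 1581. M₁ = 93, y₁ ≡ 15 mod 17. M₂ = 51, y₂ ≡ 14 mod 31. M₃ = 527, y₃ ≡ 2 mod 3. n = 15×93×15 + 1×51×14 + 2×527×2 ≡ 32 mod 1581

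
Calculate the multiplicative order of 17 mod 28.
Powers of 17 mod 28: 17^1≡17, 17^2≡9, 17^3≡13, 17^4≡25, 17^5≡5, 17^6≡1. So the order of 17 is 6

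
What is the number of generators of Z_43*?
A prime p has φ(p-1) primitive roots; here φ(42) = 12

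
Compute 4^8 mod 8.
By repeated squaring mod 8: 4^{1}≡4, 4^{2}≡0, 4^{4}≡0, 4^{8}≡0. So 4^{8} ≡ 0 mod 8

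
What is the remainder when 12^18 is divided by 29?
By repeated squaring (mod 29): 12^{1}≡12, 12^{2}≡28, 12^{4}≡1, 12^{8}≡1, 12^{16}≡1. Then 12^{18} = 12^{16+2} ≡ 1 × 28 ≡ 28 (mod 29)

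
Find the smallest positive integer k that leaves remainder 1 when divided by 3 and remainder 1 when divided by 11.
M = 3 × 11 = 33. M₁ = 11, y₁ ≡ 2 (mod 3). M₂ = 3, y₂ ≡ 4 (mod 11). k = 1×11×2 + 1×3×4 ≡ 1 (mod 33)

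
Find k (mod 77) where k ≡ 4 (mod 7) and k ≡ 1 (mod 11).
M = 7 × 11 = 77. M₁ = 11, y₁ ≡ 2 (mod 7). M₂ = 7, y₂ ≡ 8 (mod 11). k = 4×11×2 + 1×7×8 ≡ 67 (mod 77)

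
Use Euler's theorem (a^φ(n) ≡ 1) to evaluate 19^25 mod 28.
By Euler: 19^{12} ≡ 1 (mod 28) since gcd(19, 28) = 1. 25 = 2×12 + 1. So 19^{25} ≡ 19^{1} ≡ 19 (mod 28)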